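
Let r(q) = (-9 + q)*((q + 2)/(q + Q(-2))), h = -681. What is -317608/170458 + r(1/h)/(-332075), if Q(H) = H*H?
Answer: -19557764378984386/10496592156594705 ≈ -1.8632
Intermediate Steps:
Q(H) = H²
r(q) = (-9 + q)*(2 + q)/(4 + q) (r(q) = (-9 + q)*((q + 2)/(q + (-2)²)) = (-9 + q)*((2 + q)/(q + 4)) = (-9 + q)*((2 + q)/(4 + q)) = (-9 + q)*(2 + q)/(4 + q))
-317608/170458 + r(1/h)/(-332075) = -317608/170458 + ((-18 + (1/(-681))² - 7/(-681))/(4 + 1/(-681)))/(-332075) = -317608*1/170458 + ((-18 + (-1/681)² - 7*(-1/681))/(4 - 1/681))*(-1/332075) = -158804/85229 + ((-18 + 1/463761 + 7/681)/(2723/681))*(-1/332075) = -158804/85229 + ((681/2723)*(-8342930/463761))*(-1/332075) = -158804/85229 - 8342930/1854363*(-1/332075) = -158804/85229 + 1668586/123157518645 = -19557764378984386/10496592156594705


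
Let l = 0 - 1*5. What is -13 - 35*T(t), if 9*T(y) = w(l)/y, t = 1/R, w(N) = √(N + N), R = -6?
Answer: -13 + 70*I*√10/3 ≈ -13.0 + 73.786*I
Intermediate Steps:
l = -5 (l = 0 - 5 = -5)
w(N) = √2*√N (w(N) = √(2*N) = √2*√N)
t = -⅙ (t = 1/(-6) = -⅙ ≈ -0.16667)
T(y) = I*√10/(9*y) (T(y) = ((√2*√(-5))/y)/9 = ((√2*(I*√5))/y)/9 = ((I*√10)/y)/9 = (I*√10/y)/9 = I*√10/(9*y))
-13 - 35*T(t) = -13 - 35*I*√10/(9*(-⅙)) = -13 - 35*I*√10*(-6)/9 = -13 - (-70)*I*√10/3 = -13 + 70*I*√10/3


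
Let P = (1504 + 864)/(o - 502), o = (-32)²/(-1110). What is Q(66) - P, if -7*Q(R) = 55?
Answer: -3076015/976927 ≈ -3.1487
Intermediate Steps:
Q(R) = -55/7 (Q(R) = -⅐*55 = -55/7)
o = -512/555 (o = 1024*(-1/1110) = -512/555 ≈ -0.92252)
P = -657120/139561 (P = (1504 + 864)/(-512/555 - 502) = 2368/(-279122/555) = 2368*(-555/279122) = -657120/139561 ≈ -4.7085)
Q(66) - P = -55/7 - 1*(-657120/139561) = -55/7 + 657120/139561 = -3076015/976927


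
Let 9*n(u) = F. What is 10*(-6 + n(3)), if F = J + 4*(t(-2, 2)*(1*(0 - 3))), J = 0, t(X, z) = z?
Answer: -260/3 ≈ -86.667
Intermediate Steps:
F = -24 (F = 0 + 4*(2*(1*(0 - 3))) = 0 + 4*(2*(1*(-3))) = 0 + 4*(2*(-3)) = 0 + 4*(-6) = 0 - 24 = -24)
n(u) = -8/3 (n(u) = (⅑)*(-24) = -8/3)
10*(-6 + n(3)) = 10*(-6 - 8/3) = 10*(-26/3) = -260/3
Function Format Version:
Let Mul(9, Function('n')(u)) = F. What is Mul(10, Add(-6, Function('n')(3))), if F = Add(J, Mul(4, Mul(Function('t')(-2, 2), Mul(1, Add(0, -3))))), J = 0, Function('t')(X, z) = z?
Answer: Rational(-260, 3) ≈ -86.667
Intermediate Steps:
F = -24 (F = Add(0, Mul(4, Mul(2, Mul(1, Add(0, -3))))) = Add(0, Mul(4, Mul(2, Mul(1, -3)))) = Add(0, Mul(4, Mul(2, -3))) = Add(0, Mul(4, -6)) = Add(0, -24) = -24)
Function('n')(u) = Rational(-8, 3) (Function('n')(u) = Mul(Rational(1, 9), -24) = Rational(-8, 3))
Mul(10, Add(-6, Function('n')(3))) = Mul(10, Add(-6, Rational(-8, 3))) = Mul(10, Rational(-26, 3)) = Rational(-260, 3)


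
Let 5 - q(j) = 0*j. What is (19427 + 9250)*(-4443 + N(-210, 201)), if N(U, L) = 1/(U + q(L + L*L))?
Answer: -26119470432/205 ≈ -1.2741e+8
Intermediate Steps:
q(j) = 5 (q(j) = 5 - 0*j = 5 - 1*0 = 5 + 0 = 5)
N(U, L) = 1/(5 + U) (N(U, L) = 1/(U + 5) = 1/(5 + U))
(19427 + 9250)*(-4443 + N(-210, 201)) = (19427 + 9250)*(-4443 + 1/(5 - 210)) = 28677*(-4443 + 1/(-205)) = 28677*(-4443 - 1/205) = 28677*(-910816/205) = -26119470432/205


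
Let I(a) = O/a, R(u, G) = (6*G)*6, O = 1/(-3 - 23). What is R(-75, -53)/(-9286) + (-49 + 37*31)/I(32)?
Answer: -4241546694/4643 ≈ -9.1354e+5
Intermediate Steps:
O = -1/26 (O = 1/(-26) = -1/26 ≈ -0.038462)
R(u, G) = 36*G
I(a) = -1/(26*a)
R(-75, -53)/(-9286) + (-49 + 37*31)/I(32) = (36*(-53))/(-9286) + (-49 + 37*31)/((-1/26/32)) = -1908*(-1/9286) + (-49 + 1147)/((-1/26*1/32)) = 954/4643 + 1098/(-1/832) = 954/4643 + 1098*(-832) = 954/4643 - 913536 = -4241546694/4643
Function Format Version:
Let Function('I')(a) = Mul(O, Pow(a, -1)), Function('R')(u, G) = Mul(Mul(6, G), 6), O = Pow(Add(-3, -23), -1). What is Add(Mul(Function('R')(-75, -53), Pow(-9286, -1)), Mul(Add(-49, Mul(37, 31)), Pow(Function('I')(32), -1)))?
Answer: Rational(-4241546694, 4643) ≈ -9.1354e+5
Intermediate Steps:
O = Rational(-1, 26) (O = Pow(-26, -1) = Rational(-1, 26) ≈ -0.038462)
Function('R')(u, G) = Mul(36, G)
Function('I')(a) = Mul(Rational(-1, 26), Pow(a, -1))
Add(Mul(Function('R')(-75, -53), Pow(-9286, -1)), Mul(Add(-49, Mul(37, 31)), Pow(Function('I')(32), -1))) = Add(Mul(Mul(36, -53), Pow(-9286, -1)), Mul(Add(-49, Mul(37, 31)), Pow(Mul(Rational(-1, 26), Pow(32, -1)), -1))) = Add(Mul(-1908, Rational(-1, 9286)), Mul(Add(-49, 1147), Pow(Mul(Rational(-1, 26), Rational(1, 32)), -1))) = Add(Rational(954, 4643), Mul(1098, Pow(Rational(-1, 832), -1))) = Add(Rational(954, 4643), Mul(1098, -832)) = Add(Rational(954, 4643), -913536) = Rational(-4241546694, 4643)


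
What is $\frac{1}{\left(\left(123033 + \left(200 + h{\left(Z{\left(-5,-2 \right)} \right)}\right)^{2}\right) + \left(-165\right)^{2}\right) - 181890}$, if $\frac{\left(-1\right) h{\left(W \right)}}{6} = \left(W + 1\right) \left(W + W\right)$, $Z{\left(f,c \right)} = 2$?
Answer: $- \frac{1}{15248} \approx -6.5582 \cdot 10^{-5}$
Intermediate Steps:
$h{\left(W \right)} = - 12 W \left(1 + W\right)$ ($h{\left(W \right)} = - 6 \left(W + 1\right) \left(W + W\right) = - 6 \left(1 + W\right) 2 W = - 6 \cdot 2 W \left(1 + W\right) = - 12 W \left(1 + W\right)$)
$\frac{1}{\left(\left(123033 + \left(200 + h{\left(Z{\left(-5,-2 \right)} \right)}\right)^{2}\right) + \left(-165\right)^{2}\right) - 181890} = \frac{1}{\left(\left(123033 + \left(200 - 24 \left(1 + 2\right)\right)^{2}\right) + \left(-165\right)^{2}\right) - 181890} = \frac{1}{\left(\left(123033 + \left(200 - 24 \cdot 3\right)^{2}\right) + 27225\right) - 181890} = \frac{1}{\left(\left(123033 + \left(200 - 72\right)^{2}\right) + 27225\right) - 181890} = \frac{1}{\left(\left(123033 + 128^{2}\right) + 27225\right) - 181890} = \frac{1}{\left(\left(123033 + 16384\right) + 27225\right) - 181890} = \frac{1}{\left(139417 + 27225\right) - 181890} = \frac{1}{166642 - 181890} = \frac{1}{-15248} = - \frac{1}{15248}$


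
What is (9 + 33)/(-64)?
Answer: -21/32 ≈ -0.65625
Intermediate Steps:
(9 + 33)/(-64) = 42*(-1/64) = -21/32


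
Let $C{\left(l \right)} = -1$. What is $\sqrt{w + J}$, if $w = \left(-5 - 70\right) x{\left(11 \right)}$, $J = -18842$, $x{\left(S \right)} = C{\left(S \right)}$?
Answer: $7 i \sqrt{383} \approx 136.99 i$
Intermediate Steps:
$x{\left(S \right)} = -1$
$w = 75$ ($w = \left(-5 - 70\right) \left(-1\right) = \left(-75\right) \left(-1\right) = 75$)
$\sqrt{w + J} = \sqrt{75 - 18842} = \sqrt{-18767} = 7 i \sqrt{383}$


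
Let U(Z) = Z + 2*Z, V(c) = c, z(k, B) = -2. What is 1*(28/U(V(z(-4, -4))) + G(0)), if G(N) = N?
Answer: -14/3 ≈ -4.6667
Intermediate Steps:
U(Z) = 3*Z
1*(28/U(V(z(-4, -4))) + G(0)) = 1*(28/((3*(-2))) + 0) = 1*(28/(-6) + 0) = 1*(28*(-1/6) + 0) = 1*(-14/3 + 0) = 1*(-14/3) = -14/3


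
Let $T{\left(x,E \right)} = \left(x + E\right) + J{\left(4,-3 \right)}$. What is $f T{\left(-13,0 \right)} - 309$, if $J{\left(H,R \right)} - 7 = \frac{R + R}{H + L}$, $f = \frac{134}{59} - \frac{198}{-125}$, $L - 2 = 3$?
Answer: $- \frac{1481053}{4425} \approx -334.7$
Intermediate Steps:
$L = 5$ ($L = 2 + 3 = 5$)
$f = \frac{28432}{7375}$ ($f = 134 \cdot \frac{1}{59} - - \frac{198}{125} = \frac{134}{59} + \frac{198}{125} = \frac{28432}{7375} \approx 3.8552$)
$J{\left(H,R \right)} = 7 + \frac{2 R}{5 + H}$ ($J{\left(H,R \right)} = 7 + \frac{R + R}{H + 5} = 7 + \frac{2 R}{5 + H}$)
$T{\left(x,E \right)} = \frac{19}{3} + E + x$ ($T{\left(x,E \right)} = \left(x + E\right) + \frac{35 + 2 \left(-3\right) + 7 \cdot 4}{5 + 4} = \left(E + x\right) + \frac{35 - 6 + 28}{9} = \left(E + x\right) + \frac{1}{9} \cdot 57 = \left(E + x\right) + \frac{19}{3} = \frac{19}{3} + E + x$)
$f T{\left(-13,0 \right)} - 309 = \frac{28432 \left(\frac{19}{3} + 0 - 13\right)}{7375} - 309 = \frac{28432}{7375} \left(- \frac{20}{3}\right) - 309 = - \frac{113728}{4425} - 309 = - \frac{1481053}{4425}$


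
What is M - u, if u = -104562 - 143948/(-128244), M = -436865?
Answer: -10654002470/32061 ≈ -3.3230e+5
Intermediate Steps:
u = -3352326295/32061 (u = -104562 - 143948*(-1/128244) = -104562 + 35987/32061 = -3352326295/32061 ≈ -1.0456e+5)
M - u = -436865 - 1*(-3352326295/32061) = -436865 + 3352326295/32061 = -10654002470/32061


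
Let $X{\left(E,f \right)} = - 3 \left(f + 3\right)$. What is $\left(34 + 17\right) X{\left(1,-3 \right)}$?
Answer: $0$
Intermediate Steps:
$X{\left(E,f \right)} = -9 - 3 f$ ($X{\left(E,f \right)} = - 3 \left(3 + f\right) = -9 - 3 f$)
$\left(34 + 17\right) X{\left(1,-3 \right)} = \left(34 + 17\right) \left(-9 - -9\right) = 51 \left(-9 + 9\right) = 51 \cdot 0 = 0$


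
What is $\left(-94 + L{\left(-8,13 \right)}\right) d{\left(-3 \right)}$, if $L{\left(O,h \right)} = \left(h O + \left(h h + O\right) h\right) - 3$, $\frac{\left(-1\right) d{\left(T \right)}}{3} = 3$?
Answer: $-17028$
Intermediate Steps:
$d{\left(T \right)} = -9$ ($d{\left(T \right)} = \left(-3\right) 3 = -9$)
$L{\left(O,h \right)} = -3 + O h + h \left(O + h^{2}\right)$ ($L{\left(O,h \right)} = \left(O h + \left(h^{2} + O\right) h\right) - 3 = \left(O h + \left(O + h^{2}\right) h\right) - 3 = \left(O h + h \left(O + h^{2}\right)\right) - 3 = -3 + O h + h \left(O + h^{2}\right)$)
$\left(-94 + L{\left(-8,13 \right)}\right) d{\left(-3 \right)} = \left(-94 + \left(-3 + 13^{3} + 2 \left(-8\right) 13\right)\right) \left(-9\right) = \left(-94 - -1986\right) \left(-9\right) = \left(-94 + 1986\right) \left(-9\right) = 1892 \left(-9\right) = -17028$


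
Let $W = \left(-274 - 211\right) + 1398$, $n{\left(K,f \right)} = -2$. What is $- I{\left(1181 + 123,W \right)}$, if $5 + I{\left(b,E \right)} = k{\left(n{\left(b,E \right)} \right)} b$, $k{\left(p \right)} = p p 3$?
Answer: $-15643$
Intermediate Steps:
$k{\left(p \right)} = 3 p^{2}$ ($k{\left(p \right)} = p^{2} \cdot 3 = 3 p^{2}$)
$W = 913$ ($W = \left(-274 - 211\right) + 1398 = -485 + 1398 = 913$)
$I{\left(b,E \right)} = -5 + 12 b$ ($I{\left(b,E \right)} = -5 + 3 \left(-2\right)^{2} b = -5 + 3 \cdot 4 b = -5 + 12 b$)
$- I{\left(1181 + 123,W \right)} = - (-5 + 12 \left(1181 + 123\right)) = - (-5 + 12 \cdot 1304) = - (-5 + 15648) = \left(-1\right) 15643 = -15643$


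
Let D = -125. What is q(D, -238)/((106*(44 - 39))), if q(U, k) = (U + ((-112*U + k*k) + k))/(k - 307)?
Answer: -70281/288850 ≈ -0.24331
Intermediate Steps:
q(U, k) = (k + k**2 - 111*U)/(-307 + k) (q(U, k) = (U + ((-112*U + k**2) + k))/(-307 + k) = (U + ((k**2 - 112*U) + k))/(-307 + k) = (U + (k + k**2 - 112*U))/(-307 + k) = (k + k**2 - 111*U)/(-307 + k))
q(D, -238)/((106*(44 - 39))) = ((-238 + (-238)**2 - 111*(-125))/(-307 - 238))/((106*(44 - 39))) = ((-238 + 56644 + 13875)/(-545))/((106*5)) = -1/545*70281/530 = -70281/545*1/530 = -70281/288850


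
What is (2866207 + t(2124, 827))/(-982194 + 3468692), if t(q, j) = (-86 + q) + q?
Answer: 2870369/2486498 ≈ 1.1544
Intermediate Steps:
t(q, j) = -86 + 2*q
(2866207 + t(2124, 827))/(-982194 + 3468692) = (2866207 + (-86 + 2*2124))/(-982194 + 3468692) = (2866207 + (-86 + 4248))/2486498 = (2866207 + 4162)*(1/2486498) = 2870369*(1/2486498) = 2870369/2486498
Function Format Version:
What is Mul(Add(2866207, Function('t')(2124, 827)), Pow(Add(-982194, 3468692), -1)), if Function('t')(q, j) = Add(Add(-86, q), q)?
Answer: Rational(2870369, 2486498) ≈ 1.1544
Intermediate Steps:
Function('t')(q, j) = Add(-86, Mul(2, q))
Mul(Add(2866207, Function('t')(2124, 827)), Pow(Add(-982194, 3468692), -1)) = Mul(Add(2866207, Add(-86, Mul(2, 2124))), Pow(Add(-982194, 3468692), -1)) = Mul(Add(2866207, Add(-86, 4248)), Pow(2486498, -1)) = Mul(Add(2866207, 4162), Rational(1, 2486498)) = Mul(2870369, Rational(1, 2486498)) = Rational(2870369, 2486498)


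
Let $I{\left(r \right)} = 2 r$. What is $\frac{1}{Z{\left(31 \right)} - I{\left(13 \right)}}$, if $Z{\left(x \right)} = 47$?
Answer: $\frac{1}{21} \approx 0.047619$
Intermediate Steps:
$\frac{1}{Z{\left(31 \right)} - I{\left(13 \right)}} = \frac{1}{47 - 2 \cdot 13} = \frac{1}{47 - 26} = \frac{1}{21}$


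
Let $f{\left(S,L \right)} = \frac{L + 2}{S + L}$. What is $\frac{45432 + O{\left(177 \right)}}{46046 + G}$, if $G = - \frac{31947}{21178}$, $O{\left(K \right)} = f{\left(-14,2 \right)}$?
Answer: $\frac{2886455510}{2925390723} \approx 0.98669$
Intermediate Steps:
$f{\left(S,L \right)} = \frac{2 + L}{L + S}$
$O{\left(K \right)} = - \frac{1}{3}$ ($O{\left(K \right)} = \frac{2 + 2}{2 - 14} = \frac{1}{-12} \cdot 4 = \left(- \frac{1}{12}\right) 4 = - \frac{1}{3}$)
$G = - \frac{31947}{21178}$ ($G = \left(-31947\right) \frac{1}{21178} = - \frac{31947}{21178} \approx -1.5085$)
$\frac{45432 + O{\left(177 \right)}}{46046 + G} = \frac{45432 - \frac{1}{3}}{46046 - \frac{31947}{21178}} = \frac{136295}{3 \cdot \frac{975130241}{21178}} = \frac{136295}{3} \cdot \frac{21178}{975130241} = \frac{2886455510}{2925390723}$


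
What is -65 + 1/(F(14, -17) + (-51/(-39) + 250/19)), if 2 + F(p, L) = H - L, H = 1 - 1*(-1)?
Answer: -504933/7772 ≈ -64.968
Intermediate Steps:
H = 2 (H = 1 + 1 = 2)
F(p, L) = -L (F(p, L) = -2 + (2 - L) = -L)
-65 + 1/(F(14, -17) + (-51/(-39) + 250/19)) = -65 + 1/(-1*(-17) + (-51/(-39) + 250/19)) = -65 + 1/(17 + (-51*(-1/39) + 250*(1/19))) = -65 + 1/(17 + (17/13 + 250/19)) = -65 + 1/(17 + 3573/247) = -65 + 1/(7772/247) = -65 + 247/7772 = -504933/7772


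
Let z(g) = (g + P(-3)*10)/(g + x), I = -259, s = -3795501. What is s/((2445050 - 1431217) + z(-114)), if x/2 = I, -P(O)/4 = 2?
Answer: -1199378316/320371325 ≈ -3.7437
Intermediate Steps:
P(O) = -8 (P(O) = -4*2 = -8)
x = -518 (x = 2*(-259) = -518)
z(g) = (-80 + g)/(-518 + g) (z(g) = (g - 8*10)/(g - 518) = (g - 80)/(-518 + g) = (-80 + g)/(-518 + g))
s/((2445050 - 1431217) + z(-114)) = -3795501/((2445050 - 1431217) + (-80 - 114)/(-518 - 114)) = -3795501/(1013833 - 194/(-632)) = -3795501/(1013833 - 1/632*(-194)) = -3795501/(1013833 + 97/316) = -3795501/320371325/316 = -3795501*316/320371325 = -1199378316/320371325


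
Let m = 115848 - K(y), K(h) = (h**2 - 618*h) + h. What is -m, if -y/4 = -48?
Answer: -197448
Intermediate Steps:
y = 192 (y = -4*(-48) = 192)
K(h) = h**2 - 617*h
m = 197448 (m = 115848 - 192*(-617 + 192) = 115848 - 192*(-425) = 115848 - 1*(-81600) = 115848 + 81600 = 197448)
-m = -1*197448 = -197448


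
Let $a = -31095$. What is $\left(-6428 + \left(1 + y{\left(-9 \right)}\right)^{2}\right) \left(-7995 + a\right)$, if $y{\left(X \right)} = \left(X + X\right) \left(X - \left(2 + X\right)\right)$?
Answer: $197756310$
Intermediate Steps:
$y{\left(X \right)} = - 4 X$ ($y{\left(X \right)} = 2 X \left(-2\right) = - 4 X$)
$\left(-6428 + \left(1 + y{\left(-9 \right)}\right)^{2}\right) \left(-7995 + a\right) = \left(-6428 + \left(1 - -36\right)^{2}\right) \left(-7995 - 31095\right) = \left(-6428 + \left(1 + 36\right)^{2}\right) \left(-39090\right) = \left(-6428 + 37^{2}\right) \left(-39090\right) = \left(-6428 + 1369\right) \left(-39090\right) = \left(-5059\right) \left(-39090\right) = 197756310$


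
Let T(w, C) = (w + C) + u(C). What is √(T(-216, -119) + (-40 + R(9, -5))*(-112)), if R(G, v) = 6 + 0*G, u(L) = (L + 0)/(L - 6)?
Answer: 2*√542805/25 ≈ 58.940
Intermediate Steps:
u(L) = L/(-6 + L)
R(G, v) = 6 (R(G, v) = 6 + 0 = 6)
T(w, C) = C + w + C/(-6 + C) (T(w, C) = (w + C) + C/(-6 + C) = (C + w) + C/(-6 + C) = C + w + C/(-6 + C))
√(T(-216, -119) + (-40 + R(9, -5))*(-112)) = √((-119 + (-6 - 119)*(-119 - 216))/(-6 - 119) + (-40 + 6)*(-112)) = √((-119 - 125*(-335))/(-125) - 34*(-112)) = √(-(-119 + 41875)/125 + 3808) = √(-1/125*41756 + 3808) = √(-41756/125 + 3808) = √(434244/125) = 2*√542805/25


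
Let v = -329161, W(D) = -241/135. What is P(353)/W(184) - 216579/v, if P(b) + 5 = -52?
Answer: 2585089434/79327801 ≈ 32.587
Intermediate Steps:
P(b) = -57 (P(b) = -5 - 52 = -57)
W(D) = -241/135 (W(D) = -241*1/135 = -241/135)
P(353)/W(184) - 216579/v = -57/(-241/135) - 216579/(-329161) = -57*(-135/241) - 216579*(-1/329161) = 7695/241 + 216579/329161 = 2585089434/79327801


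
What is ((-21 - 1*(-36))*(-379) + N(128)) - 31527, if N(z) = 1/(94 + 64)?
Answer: -5879495/158 ≈ -37212.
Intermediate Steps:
N(z) = 1/158
((-21 - 1*(-36))*(-379) + N(128)) - 31527 = ((-21 - 1*(-36))*(-379) + 1/158) - 31527 = ((-21 + 36)*(-379) + 1/158) - 31527 = (15*(-379) + 1/158) - 31527 = (-5685 + 1/158) - 31527 = -898229/158 - 31527 = -5879495/158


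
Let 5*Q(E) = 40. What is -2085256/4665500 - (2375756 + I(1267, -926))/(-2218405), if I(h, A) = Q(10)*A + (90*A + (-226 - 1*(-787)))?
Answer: 43124141663/73928346625 ≈ 0.58332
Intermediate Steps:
Q(E) = 8 (Q(E) = (1/5)*40 = 8)
I(h, A) = 561 + 98*A (I(h, A) = 8*A + (90*A + (-226 - 1*(-787))) = 8*A + (90*A + (-226 + 787)) = 8*A + (90*A + 561) = 8*A + (561 + 90*A) = 561 + 98*A)
-2085256/4665500 - (2375756 + I(1267, -926))/(-2218405) = -2085256/4665500 - (2375756 + (561 + 98*(-926)))/(-2218405) = -2085256*1/4665500 - (2375756 + (561 - 90748))*(-1)/2218405 = -521314/1166375 - (2375756 - 90187)*(-1)/2218405 = -521314/1166375 - 2285569*(-1)/2218405 = -521314/1166375 - 1*(-2285569/2218405) = -521314/1166375 + 2285569/2218405 = 43124141663/73928346625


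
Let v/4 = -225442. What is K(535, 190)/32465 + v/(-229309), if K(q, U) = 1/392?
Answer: 11476152292349/2918250540520 ≈ 3.9325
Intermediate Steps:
v = -901768 (v = 4*(-225442) = -901768)
K(q, U) = 1/392
K(535, 190)/32465 + v/(-229309) = (1/392)/32465 - 901768/(-229309) = (1/392)*(1/32465) - 901768*(-1/229309) = 1/12726280 + 901768/229309 = 11476152292349/2918250540520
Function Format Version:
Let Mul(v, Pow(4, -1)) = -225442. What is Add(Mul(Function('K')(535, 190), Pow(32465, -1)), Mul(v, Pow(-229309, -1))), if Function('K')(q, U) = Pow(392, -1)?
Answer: Rational(11476152292349, 2918250540520) ≈ 3.9325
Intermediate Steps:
v = -901768 (v = Mul(4, -225442) = -901768)
Function('K')(q, U) = Rational(1, 392)
Add(Mul(Function('K')(535, 190), Pow(32465, -1)), Mul(v, Pow(-229309, -1))) = Add(Mul(Rational(1, 392), Pow(32465, -1)), Mul(-901768, Pow(-229309, -1))) = Add(Mul(Rational(1, 392), Rational(1, 32465)), Mul(-901768, Rational(-1, 229309))) = Add(Rational(1, 12726280), Rational(901768, 229309)) = Rational(11476152292349, 2918250540520)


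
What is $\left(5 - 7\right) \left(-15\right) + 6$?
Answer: $36$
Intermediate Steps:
$\left(5 - 7\right) \left(-15\right) + 6 = \left(-2\right) \left(-15\right) + 6 = 30 + 6 = 36$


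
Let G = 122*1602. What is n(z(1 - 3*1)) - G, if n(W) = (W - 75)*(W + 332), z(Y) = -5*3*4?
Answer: -232164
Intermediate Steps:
z(Y) = -60 (z(Y) = -15*4 = -60)
n(W) = (-75 + W)*(332 + W)
G = 195444
n(z(1 - 3*1)) - G = (-24900 + (-60)² + 257*(-60)) - 1*195444 = (-24900 + 3600 - 15420) - 195444 = -36720 - 195444 = -232164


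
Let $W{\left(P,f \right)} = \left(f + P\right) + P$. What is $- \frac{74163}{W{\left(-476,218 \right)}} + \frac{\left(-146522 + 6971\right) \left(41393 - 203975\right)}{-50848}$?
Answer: $- \frac{594627635013}{1332944} \approx -4.461 \cdot 10^{5}$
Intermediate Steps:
$W{\left(P,f \right)} = f + 2 P$ ($W{\left(P,f \right)} = \left(P + f\right) + P = f + 2 P$)
$- \frac{74163}{W{\left(-476,218 \right)}} + \frac{\left(-146522 + 6971\right) \left(41393 - 203975\right)}{-50848} = - \frac{74163}{218 + 2 \left(-476\right)} + \frac{\left(-146522 + 6971\right) \left(41393 - 203975\right)}{-50848} = - \frac{74163}{218 - 952} + \left(-139551\right) \left(-162582\right) \left(- \frac{1}{50848}\right) = - \frac{74163}{-734} + 22688480682 \left(- \frac{1}{50848}\right) = \left(-74163\right) \left(- \frac{1}{734}\right) - \frac{1620605763}{3632} = \frac{74163}{734} - \frac{1620605763}{3632} = - \frac{594627635013}{1332944}$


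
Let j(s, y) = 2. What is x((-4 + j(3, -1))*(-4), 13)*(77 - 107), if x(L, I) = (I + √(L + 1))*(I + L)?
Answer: -10080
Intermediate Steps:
x(L, I) = (I + L)*(I + √(1 + L)) (x(L, I) = (I + √(1 + L))*(I + L) = (I + L)*(I + √(1 + L)))
x((-4 + j(3, -1))*(-4), 13)*(77 - 107) = (13² + 13*((-4 + 2)*(-4)) + 13*√(1 + (-4 + 2)*(-4)) + ((-4 + 2)*(-4))*√(1 + (-4 + 2)*(-4)))*(77 - 107) = (169 + 13*(-2*(-4)) + 13*√(1 - 2*(-4)) + (-2*(-4))*√(1 - 2*(-4)))*(-30) = (169 + 13*8 + 13*√(1 + 8) + 8*√(1 + 8))*(-30) = (169 + 104 + 13*√9 + 8*√9)*(-30) = (169 + 104 + 13*3 + 8*3)*(-30) = (169 + 104 + 39 + 24)*(-30) = 336*(-30) = -10080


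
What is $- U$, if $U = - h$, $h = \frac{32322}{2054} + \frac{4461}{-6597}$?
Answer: $\frac{34010890}{2258373} \approx 15.06$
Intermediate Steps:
$h = \frac{34010890}{2258373}$ ($h = 32322 \cdot \frac{1}{2054} + 4461 \left(- \frac{1}{6597}\right) = \frac{16161}{1027} - \frac{1487}{2199} = \frac{34010890}{2258373} \approx 15.06$)
$U = - \frac{34010890}{2258373}$ ($U = \left(-1\right) \frac{34010890}{2258373} = - \frac{34010890}{2258373} \approx -15.06$)
$- U = \left(-1\right) \left(- \frac{34010890}{2258373}\right) = \frac{34010890}{2258373}$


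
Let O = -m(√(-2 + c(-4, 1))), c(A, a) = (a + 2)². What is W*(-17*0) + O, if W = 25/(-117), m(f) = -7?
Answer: 7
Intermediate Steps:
c(A, a) = (2 + a)²
W = -25/117 (W = 25*(-1/117) = -25/117 ≈ -0.21368)
O = 7 (O = -1*(-7) = 7)
W*(-17*0) + O = -(-425)*0/117 + 7 = -25/117*0 + 7 = 0 + 7 = 7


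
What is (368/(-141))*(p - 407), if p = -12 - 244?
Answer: 81328/47 ≈ 1730.4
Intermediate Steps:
p = -256
(368/(-141))*(p - 407) = (368/(-141))*(-256 - 407) = (368*(-1/141))*(-663) = -368/141*(-663) = 81328/47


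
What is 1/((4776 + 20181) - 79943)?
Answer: -1/54986 ≈ -1.8186e-5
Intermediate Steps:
1/((4776 + 20181) - 79943) = 1/(24957 - 79943) = 1/(-54986) = -1/54986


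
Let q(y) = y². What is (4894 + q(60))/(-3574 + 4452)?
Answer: 4247/439 ≈ 9.6743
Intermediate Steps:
(4894 + q(60))/(-3574 + 4452) = (4894 + 60²)/(-3574 + 4452) = (4894 + 3600)/878 = 8494*(1/878) = 4247/439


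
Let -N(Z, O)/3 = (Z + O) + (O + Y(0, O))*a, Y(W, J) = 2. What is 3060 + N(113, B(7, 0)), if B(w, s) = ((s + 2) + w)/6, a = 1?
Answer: 2706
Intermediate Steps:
B(w, s) = ⅓ + s/6 + w/6 (B(w, s) = ((2 + s) + w)*(⅙) = (2 + s + w)*(⅙) = ⅓ + s/6 + w/6)
N(Z, O) = -6 - 6*O - 3*Z (N(Z, O) = -3*((Z + O) + (O + 2)*1) = -3*((O + Z) + (2 + O)*1) = -3*((O + Z) + (2 + O)) = -3*(2 + Z + 2*O) = -6 - 6*O - 3*Z)
3060 + N(113, B(7, 0)) = 3060 + (-6 - 6*(⅓ + (⅙)*0 + (⅙)*7) - 3*113) = 3060 + (-6 - 6*(⅓ + 0 + 7/6) - 339) = 3060 + (-6 - 6*3/2 - 339) = 3060 + (-6 - 9 - 339) = 3060 - 354 = 2706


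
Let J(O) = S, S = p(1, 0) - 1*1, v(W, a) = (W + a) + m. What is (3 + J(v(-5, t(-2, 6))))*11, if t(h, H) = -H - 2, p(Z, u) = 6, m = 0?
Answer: 88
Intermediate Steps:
t(h, H) = -2 - H
v(W, a) = W + a (v(W, a) = (W + a) + 0 = W + a)
S = 5 (S = 6 - 1*1 = 6 - 1 = 5)
J(O) = 5
(3 + J(v(-5, t(-2, 6))))*11 = (3 + 5)*11 = 8*11 = 88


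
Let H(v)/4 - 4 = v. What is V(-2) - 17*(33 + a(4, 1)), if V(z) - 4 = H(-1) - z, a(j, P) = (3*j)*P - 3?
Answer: -696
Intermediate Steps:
H(v) = 16 + 4*v
a(j, P) = -3 + 3*P*j (a(j, P) = 3*P*j - 3 = -3 + 3*P*j)
V(z) = 16 - z (V(z) = 4 + ((16 + 4*(-1)) - z) = 4 + ((16 - 4) - z) = 4 + (12 - z) = 16 - z)
V(-2) - 17*(33 + a(4, 1)) = (16 - 1*(-2)) - 17*(33 + (-3 + 3*1*4)) = (16 + 2) - 17*(33 + (-3 + 12)) = 18 - 17*(33 + 9) = 18 - 17*42 = 18 - 1*714 = 18 - 714 = -696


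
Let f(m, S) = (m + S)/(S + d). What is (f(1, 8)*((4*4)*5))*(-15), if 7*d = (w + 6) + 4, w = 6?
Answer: -1050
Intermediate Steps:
d = 16/7 (d = ((6 + 6) + 4)/7 = (12 + 4)/7 = (⅐)*16 = 16/7 ≈ 2.2857)
f(m, S) = (S + m)/(16/7 + S) (f(m, S) = (m + S)/(S + 16/7) = (S + m)/(16/7 + S))
(f(1, 8)*((4*4)*5))*(-15) = ((7*(8 + 1)/(16 + 7*8))*((4*4)*5))*(-15) = ((7*9/(16 + 56))*(16*5))*(-15) = ((7*9/72)*80)*(-15) = ((7*(1/72)*9)*80)*(-15) = ((7/8)*80)*(-15) = 70*(-15) = -1050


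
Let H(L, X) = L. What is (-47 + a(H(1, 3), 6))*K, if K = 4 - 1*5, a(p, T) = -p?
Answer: 48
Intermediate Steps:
K = -1 (K = 4 - 5 = -1)
(-47 + a(H(1, 3), 6))*K = (-47 - 1*1)*(-1) = (-47 - 1)*(-1) = -48*(-1) = 48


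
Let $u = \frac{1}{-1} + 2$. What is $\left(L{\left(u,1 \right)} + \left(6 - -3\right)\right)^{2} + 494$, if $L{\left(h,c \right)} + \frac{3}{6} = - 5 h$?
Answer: $\frac{2025}{4} \approx 506.25$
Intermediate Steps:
$u = 1$ ($u = -1 + 2 = 1$)
$L{\left(h,c \right)} = - \frac{1}{2} - 5 h$
$\left(L{\left(u,1 \right)} + \left(6 - -3\right)\right)^{2} + 494 = \left(\left(- \frac{1}{2} - 5\right) + \left(6 - -3\right)\right)^{2} + 494 = \left(\left(- \frac{1}{2} - 5\right) + \left(6 + 3\right)\right)^{2} + 494 = \left(- \frac{11}{2} + 9\right)^{2} + 494 = \left(\frac{7}{2}\right)^{2} + 494 = \frac{49}{4} + 494 = \frac{2025}{4}$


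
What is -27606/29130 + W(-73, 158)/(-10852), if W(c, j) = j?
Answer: -25348571/26343230 ≈ -0.96224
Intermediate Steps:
-27606/29130 + W(-73, 158)/(-10852) = -27606/29130 + 158/(-10852) = -27606*1/29130 + 158*(-1/10852) = -4601/4855 - 79/5426 = -25348571/26343230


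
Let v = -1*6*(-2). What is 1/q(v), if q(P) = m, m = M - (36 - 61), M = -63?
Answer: -1/38 ≈ -0.026316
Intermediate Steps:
m = -38 (m = -63 - (36 - 61) = -63 - 1*(-25) = -63 + 25 = -38)
v = 12 (v = -6*(-2) = 12)
q(P) = -38
1/q(v) = 1/(-38) = -1/38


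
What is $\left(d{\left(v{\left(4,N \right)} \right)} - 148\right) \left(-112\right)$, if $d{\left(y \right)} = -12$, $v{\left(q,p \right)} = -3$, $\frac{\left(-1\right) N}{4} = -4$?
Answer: $17920$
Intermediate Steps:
$N = 16$ ($N = \left(-4\right) \left(-4\right) = 16$)
$\left(d{\left(v{\left(4,N \right)} \right)} - 148\right) \left(-112\right) = \left(-12 - 148\right) \left(-112\right) = \left(-160\right) \left(-112\right) = 17920$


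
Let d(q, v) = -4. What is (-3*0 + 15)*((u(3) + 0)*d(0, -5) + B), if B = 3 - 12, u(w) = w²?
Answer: -675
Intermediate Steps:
B = -9
(-3*0 + 15)*((u(3) + 0)*d(0, -5) + B) = (-3*0 + 15)*((3² + 0)*(-4) - 9) = (0 + 15)*((9 + 0)*(-4) - 9) = 15*(9*(-4) - 9) = 15*(-36 - 9) = 15*(-45) = -675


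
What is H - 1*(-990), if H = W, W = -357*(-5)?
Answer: 2775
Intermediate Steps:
W = 1785
H = 1785
H - 1*(-990) = 1785 - 1*(-990) = 1785 + 990 = 2775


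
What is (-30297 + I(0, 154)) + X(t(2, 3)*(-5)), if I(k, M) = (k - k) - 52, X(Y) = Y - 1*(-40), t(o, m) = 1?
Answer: -30314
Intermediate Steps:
X(Y) = 40 + Y (X(Y) = Y + 40 = 40 + Y)
I(k, M) = -52 (I(k, M) = 0 - 52 = -52)
(-30297 + I(0, 154)) + X(t(2, 3)*(-5)) = (-30297 - 52) + (40 + 1*(-5)) = -30349 + (40 - 5) = -30349 + 35 = -30314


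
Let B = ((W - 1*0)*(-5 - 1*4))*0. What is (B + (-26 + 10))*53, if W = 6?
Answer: -848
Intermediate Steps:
B = 0 (B = ((6 - 1*0)*(-5 - 1*4))*0 = ((6 + 0)*(-5 - 4))*0 = (6*(-9))*0 = -54*0 = 0)
(B + (-26 + 10))*53 = (0 + (-26 + 10))*53 = (0 - 16)*53 = -16*53 = -848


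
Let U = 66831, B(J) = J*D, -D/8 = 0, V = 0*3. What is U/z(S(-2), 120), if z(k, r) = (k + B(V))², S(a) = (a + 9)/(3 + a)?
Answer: 66831/49 ≈ 1363.9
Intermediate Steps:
V = 0
D = 0 (D = -8*0 = 0)
B(J) = 0 (B(J) = J*0 = 0)
S(a) = (9 + a)/(3 + a)
z(k, r) = k² (z(k, r) = (k + 0)² = k²)
U/z(S(-2), 120) = 66831/(((9 - 2)/(3 - 2))²) = 66831/((7/1)²) = 66831/((1*7)²) = 66831/(7²) = 66831/49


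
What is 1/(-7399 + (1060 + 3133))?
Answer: -1/3206 ≈ -0.00031192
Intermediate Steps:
1/(-7399 + (1060 + 3133)) = 1/(-7399 + 4193) = 1/(-3206) = -1/3206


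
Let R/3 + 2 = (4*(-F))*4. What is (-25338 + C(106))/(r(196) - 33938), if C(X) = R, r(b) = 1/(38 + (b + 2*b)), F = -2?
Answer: 5268416/7081729 ≈ 0.74395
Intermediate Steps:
R = 90 (R = -6 + 3*((4*(-1*(-2)))*4) = -6 + 3*((4*2)*4) = -6 + 3*(8*4) = -6 + 3*32 = -6 + 96 = 90)
r(b) = 1/(38 + 3*b)
C(X) = 90
(-25338 + C(106))/(r(196) - 33938) = (-25338 + 90)/(1/(38 + 3*196) - 33938) = -25248/(1/(38 + 588) - 33938) = -25248/(1/626 - 33938) = -25248/(-21245187/626) = -25248*(-626/21245187) = 5268416/7081729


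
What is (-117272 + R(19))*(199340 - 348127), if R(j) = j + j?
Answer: 17442895158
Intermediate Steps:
R(j) = 2*j
(-117272 + R(19))*(199340 - 348127) = (-117272 + 2*19)*(199340 - 348127) = (-117272 + 38)*(-148787) = -117234*(-148787) = 17442895158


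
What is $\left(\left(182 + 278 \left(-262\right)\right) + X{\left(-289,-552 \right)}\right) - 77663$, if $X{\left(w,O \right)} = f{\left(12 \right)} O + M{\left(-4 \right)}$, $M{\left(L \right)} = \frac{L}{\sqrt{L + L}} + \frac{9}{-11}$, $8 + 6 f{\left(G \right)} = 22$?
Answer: $- \frac{1667664}{11} + i \sqrt{2} \approx -1.5161 \cdot 10^{5} + 1.4142 i$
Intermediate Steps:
$f{\left(G \right)} = \frac{7}{3}$ ($f{\left(G \right)} = - \frac{4}{3} + \frac{1}{6} \cdot 22 = - \frac{4}{3} + \frac{11}{3} = \frac{7}{3}$)
$M{\left(L \right)} = - \frac{9}{11} + \frac{\sqrt{2} \sqrt{L}}{2}$ ($M{\left(L \right)} = \frac{L}{\sqrt{2 L}} + 9 \left(- \frac{1}{11}\right) = \frac{L}{\sqrt{2} \sqrt{L}} - \frac{9}{11} = L \frac{\sqrt{2}}{2 \sqrt{L}} - \frac{9}{11} = \frac{\sqrt{2} \sqrt{L}}{2} - \frac{9}{11} = - \frac{9}{11} + \frac{\sqrt{2} \sqrt{L}}{2}$)
$X{\left(w,O \right)} = - \frac{9}{11} + \frac{7 O}{3} + i \sqrt{2}$ ($X{\left(w,O \right)} = \frac{7 O}{3} - \left(\frac{9}{11} - \frac{\sqrt{2} \sqrt{-4}}{2}\right) = \frac{7 O}{3} - \left(\frac{9}{11} - \frac{\sqrt{2} \cdot 2 i}{2}\right) = \frac{7 O}{3} - \left(\frac{9}{11} - i \sqrt{2}\right) = - \frac{9}{11} + \frac{7 O}{3} + i \sqrt{2}$)
$\left(\left(182 + 278 \left(-262\right)\right) + X{\left(-289,-552 \right)}\right) - 77663 = \left(\left(182 + 278 \left(-262\right)\right) + \left(- \frac{9}{11} + \frac{7}{3} \left(-552\right) + i \sqrt{2}\right)\right) - 77663 = \left(\left(182 - 72836\right) - \left(\frac{14177}{11} - i \sqrt{2}\right)\right) - 77663 = \left(-72654 - \left(\frac{14177}{11} - i \sqrt{2}\right)\right) - 77663 = \left(- \frac{813371}{11} + i \sqrt{2}\right) - 77663 = - \frac{1667664}{11} + i \sqrt{2}$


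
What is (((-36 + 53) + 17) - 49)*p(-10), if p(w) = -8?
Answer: 120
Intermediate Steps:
(((-36 + 53) + 17) - 49)*p(-10) = (((-36 + 53) + 17) - 49)*(-8) = ((17 + 17) - 49)*(-8) = (34 - 49)*(-8) = -15*(-8) = 120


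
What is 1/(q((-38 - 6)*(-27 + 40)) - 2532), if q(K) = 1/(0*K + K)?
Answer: -572/1448305 ≈ -0.00039494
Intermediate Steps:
q(K) = 1/K (q(K) = 1/(0 + K) = 1/K)
1/(q((-38 - 6)*(-27 + 40)) - 2532) = 1/(1/((-38 - 6)*(-27 + 40)) - 2532) = 1/(1/(-44*13) - 2532) = 1/(1/(-572) - 2532) = 1/(-1/572 - 2532) = 1/(-1448305/572) = -572/1448305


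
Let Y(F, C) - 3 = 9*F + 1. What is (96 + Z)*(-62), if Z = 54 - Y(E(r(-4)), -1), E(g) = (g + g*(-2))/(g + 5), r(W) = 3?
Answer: -37045/4 ≈ -9261.3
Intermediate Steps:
E(g) = -g/(5 + g) (E(g) = (g - 2*g)/(5 + g) = (-g)/(5 + g) = -g/(5 + g))
Y(F, C) = 4 + 9*F (Y(F, C) = 3 + (9*F + 1) = 3 + (1 + 9*F) = 4 + 9*F)
Z = 427/8 (Z = 54 - (4 + 9*(-1*3/(5 + 3))) = 54 - (4 + 9*(-1*3/8)) = 54 - (4 + 9*(-1*3*1/8)) = 54 - (4 + 9*(-3/8)) = 54 - (4 - 27/8) = 54 - 1*5/8 = 54 - 5/8 = 427/8 ≈ 53.375)
(96 + Z)*(-62) = (96 + 427/8)*(-62) = (1195/8)*(-62) = -37045/4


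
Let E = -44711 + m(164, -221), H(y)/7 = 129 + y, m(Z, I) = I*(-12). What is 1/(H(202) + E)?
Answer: -1/39742 ≈ -2.5162e-5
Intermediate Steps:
m(Z, I) = -12*I
H(y) = 903 + 7*y (H(y) = 7*(129 + y) = 903 + 7*y)
E = -42059 (E = -44711 - 12*(-221) = -44711 + 2652 = -42059)
1/(H(202) + E) = 1/((903 + 7*202) - 42059) = 1/((903 + 1414) - 42059) = 1/(2317 - 42059) = 1/(-39742) = -1/39742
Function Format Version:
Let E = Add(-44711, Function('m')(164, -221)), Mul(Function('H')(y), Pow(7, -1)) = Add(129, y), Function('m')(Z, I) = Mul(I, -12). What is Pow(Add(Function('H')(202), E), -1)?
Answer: Rational(-1, 39742) ≈ -2.5162e-5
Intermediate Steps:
Function('m')(Z, I) = Mul(-12, I)
Function('H')(y) = Add(903, Mul(7, y)) (Function('H')(y) = Mul(7, Add(129, y)) = Add(903, Mul(7, y)))
E = -42059 (E = Add(-44711, Mul(-12, -221)) = Add(-44711, 2652) = -42059)
Pow(Add(Function('H')(202), E), -1) = Pow(Add(Add(903, Mul(7, 202)), -42059), -1) = Pow(Add(Add(903, 1414), -42059), -1) = Pow(Add(2317, -42059), -1) = Pow(-39742, -1) = Rational(-1, 39742)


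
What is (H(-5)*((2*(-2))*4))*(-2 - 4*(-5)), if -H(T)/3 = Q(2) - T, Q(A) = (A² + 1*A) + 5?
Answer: 13824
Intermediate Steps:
Q(A) = 5 + A + A² (Q(A) = (A² + A) + 5 = (A + A²) + 5 = 5 + A + A²)
H(T) = -33 + 3*T (H(T) = -3*((5 + 2 + 2²) - T) = -3*((5 + 2 + 4) - T) = -3*(11 - T) = -33 + 3*T)
(H(-5)*((2*(-2))*4))*(-2 - 4*(-5)) = ((-33 + 3*(-5))*((2*(-2))*4))*(-2 - 4*(-5)) = ((-33 - 15)*(-4*4))*(-2 + 20) = -48*(-16)*18 = 768*18 = 13824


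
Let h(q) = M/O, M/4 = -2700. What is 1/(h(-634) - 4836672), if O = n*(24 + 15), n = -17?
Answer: -221/1068900912 ≈ -2.0675e-7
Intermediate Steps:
M = -10800 (M = 4*(-2700) = -10800)
O = -663 (O = -17*(24 + 15) = -17*39 = -663)
h(q) = 3600/221 (h(q) = -10800/(-663) = -10800*(-1/663) = 3600/221)
1/(h(-634) - 4836672) = 1/(3600/221 - 4836672) = 1/(-1068900912/221) = -221/1068900912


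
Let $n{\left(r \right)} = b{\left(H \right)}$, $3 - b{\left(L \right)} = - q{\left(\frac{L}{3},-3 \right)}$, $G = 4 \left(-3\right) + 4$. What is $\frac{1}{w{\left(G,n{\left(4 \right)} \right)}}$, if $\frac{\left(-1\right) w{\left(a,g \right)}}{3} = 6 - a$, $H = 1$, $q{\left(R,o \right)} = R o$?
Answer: $- \frac{1}{42} \approx -0.02381$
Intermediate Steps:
$G = -8$ ($G = -12 + 4 = -8$)
$b{\left(L \right)} = 3 - L$ ($b{\left(L \right)} = 3 - - \frac{L}{3} \left(-3\right) = 3 - - \left(-1\right) L = 3 - L$)
$n{\left(r \right)} = 2$ ($n{\left(r \right)} = 3 - 1 = 2$)
$w{\left(a,g \right)} = -18 + 3 a$ ($w{\left(a,g \right)} = - 3 \left(6 - a\right) = -18 + 3 a$)
$\frac{1}{w{\left(G,n{\left(4 \right)} \right)}} = \frac{1}{-18 + 3 \left(-8\right)} = \frac{1}{-18 - 24} = \frac{1}{-42} = - \frac{1}{42}$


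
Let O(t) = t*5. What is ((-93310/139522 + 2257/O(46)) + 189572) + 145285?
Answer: 5372937330637/16045030 ≈ 3.3487e+5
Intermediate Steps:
O(t) = 5*t
((-93310/139522 + 2257/O(46)) + 189572) + 145285 = ((-93310/139522 + 2257/((5*46))) + 189572) + 145285 = ((-93310*1/139522 + 2257/230) + 189572) + 145285 = ((-46655/69761 + 2257*(1/230)) + 189572) + 145285 = ((-46655/69761 + 2257/230) + 189572) + 145285 = (146719927/16045030 + 189572) + 145285 = 3041835147087/16045030 + 145285 = 5372937330637/16045030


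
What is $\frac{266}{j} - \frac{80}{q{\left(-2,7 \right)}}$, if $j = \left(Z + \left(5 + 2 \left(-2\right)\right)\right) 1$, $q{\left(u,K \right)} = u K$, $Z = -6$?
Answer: $- \frac{1662}{35} \approx -47.486$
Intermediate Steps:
$q{\left(u,K \right)} = K u$
$j = -5$ ($j = \left(-6 + \left(5 + 2 \left(-2\right)\right)\right) 1 = \left(-6 + \left(5 - 4\right)\right) 1 = \left(-6 + 1\right) 1 = \left(-5\right) 1 = -5$)
$\frac{266}{j} - \frac{80}{q{\left(-2,7 \right)}} = \frac{266}{-5} - \frac{80}{7 \left(-2\right)} = 266 \left(- \frac{1}{5}\right) - \frac{80}{-14} = - \frac{266}{5} - - \frac{40}{7} = - \frac{266}{5} + \frac{40}{7} = - \frac{1662}{35}$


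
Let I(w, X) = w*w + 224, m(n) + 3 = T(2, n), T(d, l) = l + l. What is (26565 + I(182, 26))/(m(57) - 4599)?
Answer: -19971/1496 ≈ -13.350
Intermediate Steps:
T(d, l) = 2*l
m(n) = -3 + 2*n
I(w, X) = 224 + w² (I(w, X) = w² + 224 = 224 + w²)
(26565 + I(182, 26))/(m(57) - 4599) = (26565 + (224 + 182²))/((-3 + 2*57) - 4599) = (26565 + (224 + 33124))/((-3 + 114) - 4599) = (26565 + 33348)/(111 - 4599) = 59913/(-4488) = 59913*(-1/4488) = -19971/1496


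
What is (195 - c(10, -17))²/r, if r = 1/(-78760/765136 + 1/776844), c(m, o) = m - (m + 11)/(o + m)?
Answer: -31666268814089/9287364231 ≈ -3409.6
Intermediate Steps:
c(m, o) = m - (11 + m)/(m + o)
r = -37149456924/3823966769 (r = 1/(-78760*1/765136 + 1/776844) = 1/(-9845/95642 + 1/776844) = 1/(-3823966769/37149456924) = -37149456924/3823966769 ≈ -9.7149)
(195 - c(10, -17))²/r = (195 - (-11 + 10² - 1*10 + 10*(-17))/(10 - 17))²/(-37149456924/3823966769) = (195 - (-11 + 100 - 10 - 170)/(-7))²*(-3823966769/37149456924) = (195 - (-1)*(-91)/7)²*(-3823966769/37149456924) = (195 - 1*13)²*(-3823966769/37149456924) = (195 - 13)²*(-3823966769/37149456924) = 182²*(-3823966769/37149456924) = 33124*(-3823966769/37149456924) = -31666268814089/9287364231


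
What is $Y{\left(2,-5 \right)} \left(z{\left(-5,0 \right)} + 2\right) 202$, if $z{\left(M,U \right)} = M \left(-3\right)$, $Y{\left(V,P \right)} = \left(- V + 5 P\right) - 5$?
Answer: $-109888$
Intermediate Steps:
$Y{\left(V,P \right)} = -5 - V + 5 P$
$z{\left(M,U \right)} = - 3 M$
$Y{\left(2,-5 \right)} \left(z{\left(-5,0 \right)} + 2\right) 202 = \left(-5 - 2 + 5 \left(-5\right)\right) \left(\left(-3\right) \left(-5\right) + 2\right) 202 = \left(-5 - 2 - 25\right) \left(15 + 2\right) 202 = \left(-32\right) 17 \cdot 202 = \left(-544\right) 202 = -109888$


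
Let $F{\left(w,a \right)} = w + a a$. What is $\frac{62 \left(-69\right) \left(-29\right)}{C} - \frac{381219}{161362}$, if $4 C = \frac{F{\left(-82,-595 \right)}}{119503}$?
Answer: $\frac{3189711961714937}{19037650122} \approx 1.6755 \cdot 10^{5}$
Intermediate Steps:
$F{\left(w,a \right)} = w + a^{2}$
$C = \frac{353943}{478012}$ ($C = \frac{\left(-82 + \left(-595\right)^{2}\right) \frac{1}{119503}}{4} = \frac{\left(-82 + 354025\right) \frac{1}{119503}}{4} = \frac{353943 \cdot \frac{1}{119503}}{4} = \frac{1}{4} \cdot \frac{353943}{119503} = \frac{353943}{478012} \approx 0.74045$)
$\frac{62 \left(-69\right) \left(-29\right)}{C} - \frac{381219}{161362} = \frac{62 \left(-69\right) \left(-29\right)}{\frac{353943}{478012}} - \frac{381219}{161362} = \left(-4278\right) \left(-29\right) \frac{478012}{353943} - \frac{381219}{161362} = 124062 \cdot \frac{478012}{353943} - \frac{381219}{161362} = \frac{19767708248}{117981} - \frac{381219}{161362} = \frac{3189711961714937}{19037650122}$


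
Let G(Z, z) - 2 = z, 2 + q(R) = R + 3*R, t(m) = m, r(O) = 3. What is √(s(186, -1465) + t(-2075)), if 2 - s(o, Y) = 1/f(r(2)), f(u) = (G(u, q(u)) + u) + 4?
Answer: 2*I*√187093/19 ≈ 45.531*I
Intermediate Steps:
q(R) = -2 + 4*R (q(R) = -2 + (R + 3*R) = -2 + 4*R)
G(Z, z) = 2 + z
f(u) = 4 + 5*u (f(u) = ((2 + (-2 + 4*u)) + u) + 4 = (4*u + u) + 4 = 5*u + 4 = 4 + 5*u)
s(o, Y) = 37/19 (s(o, Y) = 2 - 1/(4 + 5*3) = 2 - 1/(4 + 15) = 2 - 1/19 = 37/19)
√(s(186, -1465) + t(-2075)) = √(37/19 - 2075) = √(-39388/19) = 2*I*√187093/19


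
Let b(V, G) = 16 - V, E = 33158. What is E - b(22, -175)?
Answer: 33164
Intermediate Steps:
E - b(22, -175) = 33158 - (16 - 1*22) = 33158 - (16 - 22) = 33158 - 1*(-6) = 33158 + 6 = 33164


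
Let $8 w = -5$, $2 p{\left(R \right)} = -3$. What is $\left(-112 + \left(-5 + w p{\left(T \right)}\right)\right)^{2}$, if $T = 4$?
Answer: $\frac{3448449}{256} \approx 13471.0$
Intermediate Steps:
$p{\left(R \right)} = - \frac{3}{2}$ ($p{\left(R \right)} = \frac{1}{2} \left(-3\right) = - \frac{3}{2}$)
$w = - \frac{5}{8}$ ($w = \frac{1}{8} \left(-5\right) = - \frac{5}{8} \approx -0.625$)
$\left(-112 + \left(-5 + w p{\left(T \right)}\right)\right)^{2} = \left(-112 - \frac{65}{16}\right)^{2} = \left(- \frac{1857}{16}\right)^{2} = \frac{3448449}{256}$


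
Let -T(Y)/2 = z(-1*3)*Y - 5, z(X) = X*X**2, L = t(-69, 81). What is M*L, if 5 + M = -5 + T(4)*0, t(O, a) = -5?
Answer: 50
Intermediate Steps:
L = -5
z(X) = X**3
T(Y) = 10 + 54*Y (T(Y) = -2*((-1*3)**3*Y - 5) = -2*((-3)**3*Y - 5) = -2*(-27*Y - 5) = -2*(-5 - 27*Y) = 10 + 54*Y)
M = -10 (M = -5 + (-5 + (10 + 54*4)*0) = -5 + (-5 + (10 + 216)*0) = -5 + (-5 + 226*0) = -5 + (-5 + 0) = -5 - 5 = -10)
M*L = -10*(-5) = 50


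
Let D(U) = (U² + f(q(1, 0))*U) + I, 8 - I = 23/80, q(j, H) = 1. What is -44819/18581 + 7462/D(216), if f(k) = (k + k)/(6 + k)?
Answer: -1095099869421/486194886859 ≈ -2.2524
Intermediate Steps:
f(k) = 2*k/(6 + k) (f(k) = (2*k)/(6 + k) = 2*k/(6 + k))
I = 617/80 (I = 8 - 23/80 = 617/80 ≈ 7.7125)
D(U) = 617/80 + U² + 2*U/7 (D(U) = (U² + (2*1/(6 + 1))*U) + 617/80 = (U² + (2*1/7)*U) + 617/80 = (U² + (2*1*(⅐))*U) + 617/80 = (U² + 2*U/7) + 617/80 = 617/80 + U² + 2*U/7)
-44819/18581 + 7462/D(216) = -44819/18581 + 7462/(617/80 + 216² + (2/7)*216) = -44819*1/18581 + 7462/(617/80 + 46656 + 432/7) = -44819/18581 + 7462/(26166239/560) = -44819/18581 + 7462*(560/26166239) = -44819/18581 + 4178720/26166239 = -1095099869421/486194886859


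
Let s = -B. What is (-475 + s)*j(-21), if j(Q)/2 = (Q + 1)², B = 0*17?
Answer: -380000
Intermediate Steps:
B = 0
j(Q) = 2*(1 + Q)² (j(Q) = 2*(Q + 1)² = 2*(1 + Q)²)
s = 0 (s = -1*0 = 0)
(-475 + s)*j(-21) = (-475 + 0)*(2*(1 - 21)²) = -950*(-20)² = -950*400 = -475*800 = -380000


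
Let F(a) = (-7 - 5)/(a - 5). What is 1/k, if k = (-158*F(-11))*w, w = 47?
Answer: -2/11139 ≈ -0.00017955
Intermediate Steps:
F(a) = -12/(-5 + a)
k = -11139/2 (k = -(-1896)/(-5 - 11)*47 = -(-1896)/(-16)*47 = -(-1896)*(-1)/16*47 = -158*3/4*47 = -237/2*47 = -11139/2 ≈ -5569.5)
1/k = 1/(-11139/2) = -2/11139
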